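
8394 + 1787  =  10181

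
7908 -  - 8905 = 16813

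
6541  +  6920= 13461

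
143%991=143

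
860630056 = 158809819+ 701820237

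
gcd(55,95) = 5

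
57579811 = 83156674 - 25576863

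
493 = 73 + 420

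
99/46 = 2 + 7/46=2.15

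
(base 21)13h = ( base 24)lh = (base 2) 1000001001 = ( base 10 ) 521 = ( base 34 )FB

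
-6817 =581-7398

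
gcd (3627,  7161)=93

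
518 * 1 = 518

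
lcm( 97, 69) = 6693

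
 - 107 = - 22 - 85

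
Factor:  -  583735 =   -  5^1*116747^1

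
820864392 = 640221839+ 180642553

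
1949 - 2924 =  - 975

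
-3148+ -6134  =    -  9282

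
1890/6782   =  945/3391 = 0.28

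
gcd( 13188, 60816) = 84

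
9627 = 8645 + 982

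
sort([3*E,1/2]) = [1/2, 3*E]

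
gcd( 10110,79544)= 2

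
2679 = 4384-1705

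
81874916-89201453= - 7326537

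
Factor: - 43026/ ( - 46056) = 2^(-2 )*19^( - 1 ) *71^1 = 71/76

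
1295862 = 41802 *31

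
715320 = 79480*9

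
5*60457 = 302285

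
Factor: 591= 3^1*197^1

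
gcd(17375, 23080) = 5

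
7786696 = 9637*808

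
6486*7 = 45402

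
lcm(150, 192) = 4800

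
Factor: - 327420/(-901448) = 81855/225362= 2^ (  -  1 ) * 3^2*5^1* 17^1 * 107^1 * 281^( - 1 ) * 401^( -1 )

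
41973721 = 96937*433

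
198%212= 198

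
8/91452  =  2/22863 = 0.00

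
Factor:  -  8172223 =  - 17^1 * 19^1 * 25301^1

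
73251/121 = 73251/121 = 605.38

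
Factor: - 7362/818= -3^2 = - 9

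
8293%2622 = 427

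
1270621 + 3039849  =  4310470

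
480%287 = 193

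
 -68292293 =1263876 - 69556169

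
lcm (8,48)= 48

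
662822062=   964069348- 301247286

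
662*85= 56270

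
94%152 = 94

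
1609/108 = 1609/108 = 14.90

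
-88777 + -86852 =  - 175629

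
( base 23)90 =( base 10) 207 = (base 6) 543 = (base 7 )414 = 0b11001111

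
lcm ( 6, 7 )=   42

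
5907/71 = 83 + 14/71 = 83.20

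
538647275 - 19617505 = 519029770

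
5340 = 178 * 30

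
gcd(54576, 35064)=72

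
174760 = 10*17476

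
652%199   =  55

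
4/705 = 4/705 = 0.01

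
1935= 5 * 387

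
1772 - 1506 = 266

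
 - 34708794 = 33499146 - 68207940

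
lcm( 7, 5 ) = 35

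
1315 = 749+566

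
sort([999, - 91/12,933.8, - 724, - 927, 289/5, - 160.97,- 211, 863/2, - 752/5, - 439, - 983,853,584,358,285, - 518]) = [ - 983, - 927, -724, - 518, - 439,  -  211, - 160.97, - 752/5, - 91/12,289/5,285, 358,863/2,584, 853,933.8, 999 ] 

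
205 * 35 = 7175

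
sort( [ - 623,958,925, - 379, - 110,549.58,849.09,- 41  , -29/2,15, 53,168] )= [ - 623, - 379,-110,-41, - 29/2,15, 53, 168,549.58, 849.09,925,  958] 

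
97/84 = 97/84 = 1.15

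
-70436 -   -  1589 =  - 68847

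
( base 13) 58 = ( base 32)29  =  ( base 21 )3a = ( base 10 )73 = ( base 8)111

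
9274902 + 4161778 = 13436680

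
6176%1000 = 176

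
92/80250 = 46/40125 = 0.00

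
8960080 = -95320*(  -  94 )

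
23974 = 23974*1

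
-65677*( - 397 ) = 26073769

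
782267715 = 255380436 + 526887279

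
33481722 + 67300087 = 100781809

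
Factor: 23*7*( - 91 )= -7^2 *13^1*23^1 = - 14651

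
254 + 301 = 555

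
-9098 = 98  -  9196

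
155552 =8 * 19444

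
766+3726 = 4492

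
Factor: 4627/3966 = 7/6= 2^ ( - 1)*3^( - 1)*7^1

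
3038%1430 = 178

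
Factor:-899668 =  - 2^2*7^1  *11^1*23^1*127^1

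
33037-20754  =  12283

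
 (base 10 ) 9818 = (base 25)fhi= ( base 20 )14ai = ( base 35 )80i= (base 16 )265a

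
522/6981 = 174/2327=0.07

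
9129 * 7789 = 71105781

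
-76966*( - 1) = 76966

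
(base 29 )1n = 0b110100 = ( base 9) 57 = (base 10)52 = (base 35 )1h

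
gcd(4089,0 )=4089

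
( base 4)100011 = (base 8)2005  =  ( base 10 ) 1029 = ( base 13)612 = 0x405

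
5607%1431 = 1314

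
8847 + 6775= 15622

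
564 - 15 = 549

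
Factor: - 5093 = - 11^1*463^1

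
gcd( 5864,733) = 733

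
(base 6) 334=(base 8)202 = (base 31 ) 46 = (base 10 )130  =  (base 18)74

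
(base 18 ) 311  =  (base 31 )10U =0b1111011111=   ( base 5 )12431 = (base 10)991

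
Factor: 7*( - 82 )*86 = -49364 = - 2^2*7^1*41^1*43^1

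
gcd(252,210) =42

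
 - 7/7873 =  - 7/7873 =-0.00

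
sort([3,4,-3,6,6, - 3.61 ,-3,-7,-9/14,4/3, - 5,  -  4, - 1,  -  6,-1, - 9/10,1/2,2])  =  [  -  7,-6 , - 5 , - 4,-3.61,  -  3, - 3 , - 1, - 1,  -  9/10,  -  9/14,  1/2,4/3,2, 3, 4, 6,  6 ] 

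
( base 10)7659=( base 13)3642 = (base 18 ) 15b9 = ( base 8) 16753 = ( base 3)101111200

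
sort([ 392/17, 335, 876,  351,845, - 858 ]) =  [-858,  392/17, 335,  351,  845, 876]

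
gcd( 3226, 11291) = 1613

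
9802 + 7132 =16934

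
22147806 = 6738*3287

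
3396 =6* 566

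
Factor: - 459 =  - 3^3*17^1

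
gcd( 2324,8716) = 4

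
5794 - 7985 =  - 2191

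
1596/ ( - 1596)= -1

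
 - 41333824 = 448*( - 92263 )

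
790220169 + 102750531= 892970700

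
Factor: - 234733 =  - 234733^1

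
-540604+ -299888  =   - 840492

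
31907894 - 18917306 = 12990588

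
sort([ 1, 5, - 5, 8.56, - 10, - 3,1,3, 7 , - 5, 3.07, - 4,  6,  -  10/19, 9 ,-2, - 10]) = [-10, - 10,-5, - 5, - 4, - 3, - 2, - 10/19, 1, 1, 3, 3.07 , 5,6, 7 , 8.56, 9] 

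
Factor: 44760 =2^3 * 3^1*5^1 * 373^1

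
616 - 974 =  - 358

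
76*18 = 1368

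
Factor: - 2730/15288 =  - 5/28= - 2^ ( - 2)*5^1*7^(- 1 ) 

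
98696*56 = 5526976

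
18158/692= 9079/346 = 26.24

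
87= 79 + 8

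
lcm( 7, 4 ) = 28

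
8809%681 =637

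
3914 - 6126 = - 2212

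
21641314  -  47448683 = -25807369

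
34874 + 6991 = 41865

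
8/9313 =8/9313 = 0.00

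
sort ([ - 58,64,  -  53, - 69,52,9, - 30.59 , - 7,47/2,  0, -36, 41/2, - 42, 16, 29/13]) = [ - 69 , - 58, - 53, - 42,-36,-30.59, - 7,0,29/13,9,  16, 41/2 , 47/2,52,64]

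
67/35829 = 67/35829 = 0.00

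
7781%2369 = 674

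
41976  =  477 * 88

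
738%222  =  72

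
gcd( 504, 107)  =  1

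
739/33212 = 739/33212=0.02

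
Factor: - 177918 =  - 2^1 * 3^1*13^1*2281^1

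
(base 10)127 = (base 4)1333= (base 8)177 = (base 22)5h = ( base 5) 1002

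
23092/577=40 + 12/577  =  40.02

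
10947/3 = 3649   =  3649.00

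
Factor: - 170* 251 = -2^1*5^1*17^1*251^1  =  - 42670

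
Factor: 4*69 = 2^2 * 3^1*23^1 = 276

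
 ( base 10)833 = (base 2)1101000001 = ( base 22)1FJ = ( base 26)161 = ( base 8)1501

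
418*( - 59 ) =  - 24662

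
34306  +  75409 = 109715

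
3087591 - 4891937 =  - 1804346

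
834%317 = 200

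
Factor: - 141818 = -2^1 *23^1*3083^1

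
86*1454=125044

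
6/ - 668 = -1 + 331/334 = -  0.01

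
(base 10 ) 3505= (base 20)8f5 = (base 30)3qp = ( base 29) 44p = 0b110110110001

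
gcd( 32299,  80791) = 1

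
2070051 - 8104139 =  - 6034088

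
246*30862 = 7592052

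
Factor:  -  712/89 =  - 8 = -  2^3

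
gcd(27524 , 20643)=6881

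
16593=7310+9283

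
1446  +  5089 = 6535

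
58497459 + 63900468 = 122397927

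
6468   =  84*77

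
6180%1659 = 1203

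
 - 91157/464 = -197 + 251/464 = -196.46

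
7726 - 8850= - 1124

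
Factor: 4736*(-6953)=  - 2^7*17^1*37^1*409^1 = -32929408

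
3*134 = 402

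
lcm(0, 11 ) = 0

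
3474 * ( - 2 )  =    -  6948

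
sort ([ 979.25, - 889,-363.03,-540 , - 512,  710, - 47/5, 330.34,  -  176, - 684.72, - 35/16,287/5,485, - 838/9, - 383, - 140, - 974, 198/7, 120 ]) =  [-974, - 889,-684.72,  -  540, - 512, - 383, - 363.03, - 176, - 140,-838/9, - 47/5, -35/16,198/7,287/5 , 120,  330.34, 485,710,979.25 ]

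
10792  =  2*5396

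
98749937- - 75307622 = 174057559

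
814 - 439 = 375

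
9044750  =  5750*1573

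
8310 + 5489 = 13799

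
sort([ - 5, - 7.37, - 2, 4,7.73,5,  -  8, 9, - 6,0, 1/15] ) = [ - 8, - 7.37, - 6 , - 5, - 2, 0,1/15, 4, 5, 7.73, 9]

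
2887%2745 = 142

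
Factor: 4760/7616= 5/8 = 2^( - 3)*5^1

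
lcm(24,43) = 1032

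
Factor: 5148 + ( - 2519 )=2629 = 11^1*239^1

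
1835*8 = 14680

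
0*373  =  0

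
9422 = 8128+1294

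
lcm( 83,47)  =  3901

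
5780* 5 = 28900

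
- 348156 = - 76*4581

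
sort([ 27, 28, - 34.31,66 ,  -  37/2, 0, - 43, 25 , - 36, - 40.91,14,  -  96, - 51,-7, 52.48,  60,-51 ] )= [-96, - 51, - 51,  -  43,-40.91, - 36, - 34.31, - 37/2, - 7 , 0,14,25,27,  28, 52.48,60,66] 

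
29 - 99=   -  70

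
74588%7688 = 5396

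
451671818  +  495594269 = 947266087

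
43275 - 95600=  - 52325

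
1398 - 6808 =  - 5410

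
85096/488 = 174 + 23/61 = 174.38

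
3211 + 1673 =4884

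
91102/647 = 140 + 522/647= 140.81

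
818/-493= -818/493 = -1.66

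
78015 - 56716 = 21299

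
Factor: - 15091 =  - 15091^1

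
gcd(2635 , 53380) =85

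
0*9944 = 0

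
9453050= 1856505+7596545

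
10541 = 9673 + 868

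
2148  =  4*537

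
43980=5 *8796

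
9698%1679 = 1303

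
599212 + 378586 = 977798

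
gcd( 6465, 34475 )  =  5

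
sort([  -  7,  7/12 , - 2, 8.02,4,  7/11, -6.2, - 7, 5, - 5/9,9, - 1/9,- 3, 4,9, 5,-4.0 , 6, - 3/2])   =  [ - 7, -7, - 6.2,  -  4.0, -3, - 2 ,  -  3/2,-5/9,- 1/9 , 7/12,7/11,4 , 4, 5,  5, 6, 8.02,9,  9]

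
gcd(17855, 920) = 5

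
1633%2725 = 1633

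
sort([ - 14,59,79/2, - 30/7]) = [ - 14, - 30/7, 79/2,59]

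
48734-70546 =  - 21812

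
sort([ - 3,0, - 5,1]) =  [ - 5, - 3 , 0,1] 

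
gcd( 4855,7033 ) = 1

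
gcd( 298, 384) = 2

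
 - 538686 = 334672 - 873358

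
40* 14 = 560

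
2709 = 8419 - 5710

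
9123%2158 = 491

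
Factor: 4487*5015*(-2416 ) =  - 2^4*5^1*7^1*17^1*59^1 * 151^1*641^1 = -  54365568880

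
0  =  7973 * 0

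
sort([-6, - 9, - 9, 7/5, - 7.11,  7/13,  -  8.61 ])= [ - 9,  -  9,-8.61 ,-7.11, - 6, 7/13, 7/5 ]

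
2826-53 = 2773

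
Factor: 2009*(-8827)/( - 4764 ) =17733443/4764 = 2^( - 2 )*3^( - 1 )*7^3*13^1*41^1*97^1*397^( - 1)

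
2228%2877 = 2228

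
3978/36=110+1/2=110.50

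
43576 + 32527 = 76103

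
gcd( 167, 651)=1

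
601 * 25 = 15025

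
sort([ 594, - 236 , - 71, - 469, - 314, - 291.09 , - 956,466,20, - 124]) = [ - 956, - 469, - 314, - 291.09, - 236, - 124 , - 71,20 , 466, 594] 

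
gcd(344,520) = 8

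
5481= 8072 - 2591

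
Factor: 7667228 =2^2*887^1* 2161^1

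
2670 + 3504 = 6174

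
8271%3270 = 1731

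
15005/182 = 82 + 81/182 = 82.45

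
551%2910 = 551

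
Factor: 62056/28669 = 2^3*7757^1*28669^( - 1)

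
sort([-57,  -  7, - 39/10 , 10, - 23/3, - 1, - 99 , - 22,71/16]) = [ - 99, - 57, - 22, - 23/3,-7, - 39/10, -1,71/16,10] 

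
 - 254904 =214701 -469605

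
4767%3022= 1745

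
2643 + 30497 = 33140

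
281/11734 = 281/11734 = 0.02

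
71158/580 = 122 + 199/290= 122.69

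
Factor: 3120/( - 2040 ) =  - 26/17 = -  2^1*13^1*17^( -1 ) 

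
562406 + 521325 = 1083731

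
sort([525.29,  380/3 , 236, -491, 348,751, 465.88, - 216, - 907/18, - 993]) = [ - 993,-491 , - 216 , - 907/18, 380/3, 236, 348, 465.88,525.29,751 ]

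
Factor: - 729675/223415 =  - 3^3*5^1*23^1*47^1 * 44683^( - 1) = -145935/44683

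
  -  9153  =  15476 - 24629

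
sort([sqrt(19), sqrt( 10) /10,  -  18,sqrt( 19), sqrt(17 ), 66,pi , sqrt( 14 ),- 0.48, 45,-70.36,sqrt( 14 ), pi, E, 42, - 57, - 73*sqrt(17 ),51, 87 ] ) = [ - 73 * sqrt(17), - 70.36, - 57, - 18, - 0.48,sqrt(10) /10,E, pi, pi, sqrt(  14),sqrt(14 ),  sqrt(17 ), sqrt ( 19 ), sqrt(19), 42,  45, 51, 66,87]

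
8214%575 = 164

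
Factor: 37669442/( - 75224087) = - 2^1*1549^( - 1 )*48563^( - 1)*18834721^1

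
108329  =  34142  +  74187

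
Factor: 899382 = 2^1*3^1 * 11^1*13627^1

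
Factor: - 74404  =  -2^2*11^1 * 19^1*89^1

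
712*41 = 29192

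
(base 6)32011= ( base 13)1C7B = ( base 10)4327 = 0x10E7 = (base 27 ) 5p7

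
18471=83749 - 65278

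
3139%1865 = 1274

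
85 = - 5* ( - 17)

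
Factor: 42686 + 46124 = 2^1*5^1*83^1*107^1  =  88810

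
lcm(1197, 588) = 33516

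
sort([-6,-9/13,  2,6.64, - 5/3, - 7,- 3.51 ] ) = [ - 7, - 6, - 3.51, - 5/3, - 9/13 , 2, 6.64]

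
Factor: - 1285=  - 5^1*257^1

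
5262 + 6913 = 12175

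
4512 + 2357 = 6869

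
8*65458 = 523664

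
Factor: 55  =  5^1 * 11^1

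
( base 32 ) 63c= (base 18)1156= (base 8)14154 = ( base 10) 6252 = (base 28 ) 7R8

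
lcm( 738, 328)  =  2952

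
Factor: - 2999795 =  - 5^1*599959^1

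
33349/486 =68+301/486 = 68.62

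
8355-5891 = 2464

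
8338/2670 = 4169/1335 = 3.12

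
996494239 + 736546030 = 1733040269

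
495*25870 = 12805650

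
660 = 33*20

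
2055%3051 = 2055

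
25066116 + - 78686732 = - 53620616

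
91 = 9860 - 9769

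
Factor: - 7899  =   - 3^1*2633^1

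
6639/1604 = 4 + 223/1604 = 4.14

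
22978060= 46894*490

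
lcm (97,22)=2134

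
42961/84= 42961/84 = 511.44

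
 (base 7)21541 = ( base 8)12453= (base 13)260b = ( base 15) 1914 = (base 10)5419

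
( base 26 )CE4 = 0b10000100100000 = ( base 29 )a2c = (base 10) 8480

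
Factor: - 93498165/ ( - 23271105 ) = 3^2 * 11^( - 1 )*13^( - 1)*19^( - 1)*67^1*571^(-1)*10337^1 = 6233211/1551407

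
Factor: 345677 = 43^1*8039^1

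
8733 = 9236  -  503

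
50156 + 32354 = 82510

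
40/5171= 40/5171 = 0.01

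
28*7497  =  209916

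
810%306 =198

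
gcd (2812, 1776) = 148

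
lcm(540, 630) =3780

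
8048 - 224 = 7824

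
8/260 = 2/65=0.03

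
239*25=5975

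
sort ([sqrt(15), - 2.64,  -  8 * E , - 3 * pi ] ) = [  -  8 *E, - 3*pi, - 2.64,  sqrt(15)] 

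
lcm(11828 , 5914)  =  11828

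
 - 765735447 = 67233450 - 832968897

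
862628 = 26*33178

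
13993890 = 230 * 60843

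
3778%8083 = 3778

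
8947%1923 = 1255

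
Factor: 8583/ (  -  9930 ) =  - 2^(  -  1)*5^( - 1)*331^ (-1 ) * 2861^1= - 2861/3310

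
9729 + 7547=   17276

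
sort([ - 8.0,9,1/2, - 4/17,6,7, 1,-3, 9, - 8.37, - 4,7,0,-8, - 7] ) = [ - 8.37,  -  8.0 ,-8, - 7, - 4, - 3, - 4/17,0, 1/2, 1, 6,  7  ,  7,9, 9 ]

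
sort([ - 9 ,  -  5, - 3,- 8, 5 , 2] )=[ - 9, - 8, -5,  -  3,2, 5 ] 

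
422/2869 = 422/2869 =0.15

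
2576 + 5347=7923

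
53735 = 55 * 977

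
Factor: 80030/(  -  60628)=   -  2^( -1)*5^1*23^ (-1) * 53^1*151^1*659^( - 1) = -40015/30314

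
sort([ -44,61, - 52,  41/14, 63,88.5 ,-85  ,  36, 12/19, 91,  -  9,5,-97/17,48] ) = [ - 85, - 52, - 44, - 9, - 97/17 , 12/19,41/14, 5, 36,48 , 61, 63,88.5, 91 ] 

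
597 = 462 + 135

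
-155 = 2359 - 2514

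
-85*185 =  - 15725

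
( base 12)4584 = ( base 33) 73A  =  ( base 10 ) 7732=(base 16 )1e34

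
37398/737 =50 + 548/737 =50.74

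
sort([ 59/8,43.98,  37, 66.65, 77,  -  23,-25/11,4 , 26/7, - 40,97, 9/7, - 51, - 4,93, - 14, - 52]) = [  -  52,  -  51, - 40, - 23, - 14, - 4, - 25/11,  9/7, 26/7,4, 59/8,37 , 43.98, 66.65, 77, 93 , 97]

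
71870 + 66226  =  138096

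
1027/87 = 11 + 70/87 = 11.80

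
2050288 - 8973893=  -  6923605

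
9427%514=175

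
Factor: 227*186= 42222 = 2^1*3^1*31^1*227^1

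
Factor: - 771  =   - 3^1*257^1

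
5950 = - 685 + 6635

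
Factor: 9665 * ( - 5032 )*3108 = - 2^5*3^1*5^1*7^1*17^1*37^2*1933^1 = - 151155342240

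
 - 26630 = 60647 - 87277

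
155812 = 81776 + 74036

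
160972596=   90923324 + 70049272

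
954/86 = 11 + 4/43 = 11.09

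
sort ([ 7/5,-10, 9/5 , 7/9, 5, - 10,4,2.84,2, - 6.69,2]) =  [ - 10, - 10,  -  6.69,7/9, 7/5,9/5, 2 , 2, 2.84,  4 , 5 ] 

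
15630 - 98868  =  -83238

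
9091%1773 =226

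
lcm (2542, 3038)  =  124558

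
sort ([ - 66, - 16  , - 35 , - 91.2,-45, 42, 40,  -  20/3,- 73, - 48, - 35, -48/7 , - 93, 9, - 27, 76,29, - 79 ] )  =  [ - 93,-91.2, - 79, - 73 , -66 , - 48,-45, - 35,-35,-27,- 16 , - 48/7, - 20/3, 9,29, 40,42, 76]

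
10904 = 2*5452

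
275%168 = 107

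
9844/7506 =4922/3753 =1.31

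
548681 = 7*78383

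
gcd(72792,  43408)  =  8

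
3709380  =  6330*586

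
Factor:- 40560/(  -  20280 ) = 2 =2^1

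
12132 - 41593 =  - 29461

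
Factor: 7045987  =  13^1* 541999^1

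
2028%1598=430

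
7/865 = 7/865 = 0.01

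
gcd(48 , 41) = 1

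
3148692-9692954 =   -  6544262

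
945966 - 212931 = 733035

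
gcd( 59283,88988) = 1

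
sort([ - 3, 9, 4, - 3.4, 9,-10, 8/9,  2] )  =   [ - 10, - 3.4, - 3, 8/9,2, 4, 9,9]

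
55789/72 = 774 + 61/72  =  774.85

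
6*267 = 1602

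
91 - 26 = 65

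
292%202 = 90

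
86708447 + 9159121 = 95867568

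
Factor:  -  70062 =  - 2^1*3^1*11677^1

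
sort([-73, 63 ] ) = [ - 73,63]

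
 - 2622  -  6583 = - 9205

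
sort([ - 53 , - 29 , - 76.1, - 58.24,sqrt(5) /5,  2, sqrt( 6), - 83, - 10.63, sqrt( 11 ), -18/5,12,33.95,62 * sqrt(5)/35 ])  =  [ - 83,-76.1 , - 58.24, - 53 , - 29,  -  10.63, - 18/5  ,  sqrt( 5)/5,2 , sqrt( 6),sqrt( 11 ),62*sqrt( 5)/35,12,  33.95]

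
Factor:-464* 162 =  - 2^5 * 3^4*29^1=- 75168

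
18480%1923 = 1173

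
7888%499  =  403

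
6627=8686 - 2059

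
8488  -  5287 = 3201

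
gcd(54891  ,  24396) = 6099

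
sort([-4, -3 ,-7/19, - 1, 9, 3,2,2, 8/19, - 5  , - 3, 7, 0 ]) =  [ - 5, - 4, - 3 , - 3, - 1, - 7/19, 0, 8/19,2,2,  3,7,  9]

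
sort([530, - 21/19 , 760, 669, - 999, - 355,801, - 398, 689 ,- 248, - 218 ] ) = [ - 999, - 398,-355, -248, - 218, - 21/19, 530,669,689, 760,801]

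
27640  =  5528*5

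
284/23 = 284/23 = 12.35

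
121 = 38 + 83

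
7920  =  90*88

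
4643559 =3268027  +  1375532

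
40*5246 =209840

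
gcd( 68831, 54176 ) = 1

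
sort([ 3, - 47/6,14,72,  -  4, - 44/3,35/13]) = [ - 44/3,-47/6, - 4, 35/13, 3,14,72] 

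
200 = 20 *10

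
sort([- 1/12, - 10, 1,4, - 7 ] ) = [ - 10, - 7, - 1/12,1,4 ]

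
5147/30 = 171+17/30 = 171.57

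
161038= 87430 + 73608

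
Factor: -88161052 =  -2^2*7^1*3148609^1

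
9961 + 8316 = 18277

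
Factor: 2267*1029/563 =2332743/563 = 3^1 * 7^3*563^( - 1)*2267^1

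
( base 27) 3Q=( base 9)128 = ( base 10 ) 107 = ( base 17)65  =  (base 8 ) 153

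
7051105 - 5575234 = 1475871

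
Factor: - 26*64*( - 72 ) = 2^10*3^2*13^1= 119808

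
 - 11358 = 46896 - 58254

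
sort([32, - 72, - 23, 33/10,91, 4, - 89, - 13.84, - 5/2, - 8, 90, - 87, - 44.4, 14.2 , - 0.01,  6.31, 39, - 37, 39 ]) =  [ -89, - 87, - 72, - 44.4, - 37, - 23, - 13.84, - 8,- 5/2 ,  -  0.01, 33/10,4,  6.31, 14.2, 32, 39,39,90, 91 ] 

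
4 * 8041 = 32164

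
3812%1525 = 762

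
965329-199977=765352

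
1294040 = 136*9515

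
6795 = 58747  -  51952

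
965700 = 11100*87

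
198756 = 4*49689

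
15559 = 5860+9699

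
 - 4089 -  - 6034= 1945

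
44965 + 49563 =94528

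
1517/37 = 41 = 41.00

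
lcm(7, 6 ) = 42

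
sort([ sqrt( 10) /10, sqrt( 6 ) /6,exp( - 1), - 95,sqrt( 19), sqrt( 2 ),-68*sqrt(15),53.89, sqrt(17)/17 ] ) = [ - 68*sqrt(15 ), - 95,  sqrt( 17 ) /17, sqrt( 10)/10,exp(-1),sqrt( 6)/6,sqrt( 2 ), sqrt( 19 ) , 53.89 ]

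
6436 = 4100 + 2336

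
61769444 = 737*83812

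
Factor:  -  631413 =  - 3^2 * 70157^1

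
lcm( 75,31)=2325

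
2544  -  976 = 1568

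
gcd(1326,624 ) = 78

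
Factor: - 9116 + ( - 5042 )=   -  14158 = -  2^1  *  7079^1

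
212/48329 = 212/48329 = 0.00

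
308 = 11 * 28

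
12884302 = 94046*137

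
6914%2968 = 978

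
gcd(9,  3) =3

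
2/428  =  1/214 = 0.00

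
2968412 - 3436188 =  - 467776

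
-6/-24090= 1/4015 = 0.00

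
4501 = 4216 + 285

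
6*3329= 19974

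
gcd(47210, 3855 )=5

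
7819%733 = 489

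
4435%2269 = 2166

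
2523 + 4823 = 7346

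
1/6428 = 1/6428 = 0.00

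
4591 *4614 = 21182874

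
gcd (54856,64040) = 8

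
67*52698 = 3530766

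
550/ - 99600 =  -1 + 1981/1992 = - 0.01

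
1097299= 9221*119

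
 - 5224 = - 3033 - 2191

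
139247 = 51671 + 87576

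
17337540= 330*52538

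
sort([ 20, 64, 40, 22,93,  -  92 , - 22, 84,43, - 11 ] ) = [ - 92, - 22, - 11, 20,22,40, 43, 64,  84,93 ] 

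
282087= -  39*( - 7233) 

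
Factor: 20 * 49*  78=76440 = 2^3*3^1 * 5^1 * 7^2 * 13^1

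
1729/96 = 1729/96 = 18.01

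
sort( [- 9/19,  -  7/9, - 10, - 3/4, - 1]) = [ - 10, - 1  , - 7/9, - 3/4, - 9/19]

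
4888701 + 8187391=13076092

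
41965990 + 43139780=85105770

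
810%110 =40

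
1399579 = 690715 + 708864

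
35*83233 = 2913155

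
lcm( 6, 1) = 6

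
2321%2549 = 2321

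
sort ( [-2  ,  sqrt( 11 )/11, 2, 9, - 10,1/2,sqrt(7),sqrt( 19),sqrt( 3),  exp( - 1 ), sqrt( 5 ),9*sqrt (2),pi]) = [ - 10, - 2,sqrt( 11 ) /11 , exp ( - 1),1/2 , sqrt( 3),2,  sqrt( 5),sqrt(7),pi, sqrt(19),9,9*sqrt( 2 )] 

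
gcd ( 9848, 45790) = 2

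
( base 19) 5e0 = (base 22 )463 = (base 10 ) 2071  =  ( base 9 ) 2751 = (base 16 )817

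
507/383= 1 + 124/383 = 1.32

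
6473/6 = 6473/6 = 1078.83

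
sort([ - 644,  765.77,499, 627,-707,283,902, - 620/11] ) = [ - 707,-644, - 620/11,283,499,627,765.77,  902] 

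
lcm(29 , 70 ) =2030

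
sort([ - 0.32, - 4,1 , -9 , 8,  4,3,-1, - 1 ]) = [-9, - 4,- 1, - 1, - 0.32, 1,3,4,8 ] 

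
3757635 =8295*453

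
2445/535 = 489/107=4.57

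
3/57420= 1/19140 = 0.00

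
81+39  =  120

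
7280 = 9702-2422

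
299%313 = 299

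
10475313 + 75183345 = 85658658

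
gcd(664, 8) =8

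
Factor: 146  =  2^1*  73^1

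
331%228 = 103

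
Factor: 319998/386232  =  2^( - 2)*11^( - 2)*401^1 =401/484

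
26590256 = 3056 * 8701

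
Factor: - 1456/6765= -2^4*3^( - 1 ) * 5^(-1 )*7^1*11^( - 1 )*13^1*41^( -1)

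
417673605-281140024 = 136533581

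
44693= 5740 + 38953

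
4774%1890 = 994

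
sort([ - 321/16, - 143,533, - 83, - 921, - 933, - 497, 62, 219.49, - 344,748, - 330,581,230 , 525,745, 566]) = [ - 933, - 921, - 497 ,- 344 , - 330,  -  143, - 83 , - 321/16, 62,219.49, 230, 525, 533,566,581,745,  748] 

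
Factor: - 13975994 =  - 2^1*53^1*131849^1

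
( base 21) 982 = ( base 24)74B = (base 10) 4139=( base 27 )5I8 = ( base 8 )10053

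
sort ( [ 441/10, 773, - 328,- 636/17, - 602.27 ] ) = [ - 602.27,-328, - 636/17,441/10,773]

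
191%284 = 191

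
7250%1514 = 1194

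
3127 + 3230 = 6357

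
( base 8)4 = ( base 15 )4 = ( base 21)4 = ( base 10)4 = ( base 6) 4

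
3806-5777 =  - 1971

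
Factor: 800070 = 2^1* 3^1*5^1*26669^1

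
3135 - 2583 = 552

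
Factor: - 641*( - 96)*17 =1046112 = 2^5 * 3^1* 17^1*641^1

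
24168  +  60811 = 84979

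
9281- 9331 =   -  50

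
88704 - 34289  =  54415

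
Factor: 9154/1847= 2^1 * 23^1*199^1*1847^(-1)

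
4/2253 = 4/2253=0.00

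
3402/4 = 1701/2 = 850.50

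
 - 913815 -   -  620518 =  - 293297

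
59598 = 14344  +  45254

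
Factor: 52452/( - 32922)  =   - 94/59  =  - 2^1*47^1  *  59^( - 1 ) 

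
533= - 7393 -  - 7926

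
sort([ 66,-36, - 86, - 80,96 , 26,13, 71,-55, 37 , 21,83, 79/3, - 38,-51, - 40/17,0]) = [-86,- 80, - 55,-51, - 38, - 36,-40/17, 0,13 , 21,26 , 79/3,37,66,71,83,96]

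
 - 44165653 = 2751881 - 46917534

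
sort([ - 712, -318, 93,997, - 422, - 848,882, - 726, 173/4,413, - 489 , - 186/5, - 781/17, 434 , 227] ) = [ - 848, - 726, - 712, - 489, - 422, - 318, - 781/17, - 186/5,173/4, 93,227 , 413,434, 882, 997 ]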